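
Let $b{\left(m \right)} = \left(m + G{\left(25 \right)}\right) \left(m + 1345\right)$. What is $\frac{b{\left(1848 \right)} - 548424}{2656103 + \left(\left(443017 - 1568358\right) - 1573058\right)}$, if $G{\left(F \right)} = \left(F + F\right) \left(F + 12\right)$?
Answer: $- \frac{5629645}{21148} \approx -266.2$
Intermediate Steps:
$G{\left(F \right)} = 2 F \left(12 + F\right)$
$b{\left(m \right)} = \left(1345 + m\right) \left(1850 + m\right)$ ($b{\left(m \right)} = \left(m + 2 \cdot 25 \left(12 + 25\right)\right) \left(m + 1345\right) = \left(m + 2 \cdot 25 \cdot 37\right) \left(1345 + m\right) = \left(m + 1850\right) \left(1345 + m\right) = \left(1850 + m\right) \left(1345 + m\right) = \left(1345 + m\right) \left(1850 + m\right)$)
$\frac{b{\left(1848 \right)} - 548424}{2656103 + \left(\left(443017 - 1568358\right) - 1573058\right)} = \frac{\left(2488250 + 1848^{2} + 3195 \cdot 1848\right) - 548424}{2656103 + \left(\left(443017 - 1568358\right) - 1573058\right)} = \frac{\left(2488250 + 3415104 + 5904360\right) - 548424}{2656103 - 2698399} = \frac{11807714 - 548424}{2656103 - 2698399} = \frac{11259290}{-42296} = 11259290 \left(- \frac{1}{42296}\right) = - \frac{5629645}{21148}$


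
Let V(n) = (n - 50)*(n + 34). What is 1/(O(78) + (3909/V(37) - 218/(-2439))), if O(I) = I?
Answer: 2251197/166260529 ≈ 0.013540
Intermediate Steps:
V(n) = (-50 + n)*(34 + n)
1/(O(78) + (3909/V(37) - 218/(-2439))) = 1/(78 + (3909/(-1700 + 37² - 16*37) - 218/(-2439))) = 1/(78 + (3909/(-1700 + 1369 - 592) - 218*(-1/2439))) = 1/(78 + (3909/(-923) + 218/2439)) = 1/(78 + (3909*(-1/923) + 218/2439)) = 1/(78 + (-3909/923 + 218/2439)) = 1/(78 - 9332837/2251197) = 1/(166260529/2251197) = 2251197/166260529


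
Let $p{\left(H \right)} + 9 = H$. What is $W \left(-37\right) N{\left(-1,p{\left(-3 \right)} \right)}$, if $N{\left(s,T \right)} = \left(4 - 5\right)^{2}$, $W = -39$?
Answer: $1443$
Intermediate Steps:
$p{\left(H \right)} = -9 + H$
$N{\left(s,T \right)} = 1$ ($N{\left(s,T \right)} = \left(-1\right)^{2} = 1$)
$W \left(-37\right) N{\left(-1,p{\left(-3 \right)} \right)} = \left(-39\right) \left(-37\right) 1 = 1443 \cdot 1 = 1443$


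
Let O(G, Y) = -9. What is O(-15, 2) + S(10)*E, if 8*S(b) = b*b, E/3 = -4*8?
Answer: -1209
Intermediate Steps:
E = -96 (E = 3*(-4*8) = 3*(-32) = -96)
S(b) = b**2/8 (S(b) = (b*b)/8 = b**2/8)
O(-15, 2) + S(10)*E = -9 + ((1/8)*10**2)*(-96) = -9 + ((1/8)*100)*(-96) = -9 + (25/2)*(-96) = -9 - 1200 = -1209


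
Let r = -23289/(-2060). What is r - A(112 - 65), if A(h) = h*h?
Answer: -4527251/2060 ≈ -2197.7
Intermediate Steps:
r = 23289/2060 (r = -23289*(-1/2060) = 23289/2060 ≈ 11.305)
A(h) = h**2
r - A(112 - 65) = 23289/2060 - (112 - 65)**2 = 23289/2060 - 1*47**2 = 23289/2060 - 1*2209 = 23289/2060 - 2209 = -4527251/2060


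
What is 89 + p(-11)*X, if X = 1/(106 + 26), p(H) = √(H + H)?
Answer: 89 + I*√22/132 ≈ 89.0 + 0.035533*I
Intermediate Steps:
p(H) = √2*√H (p(H) = √(2*H) = √2*√H)
X = 1/132 ≈ 0.0075758
89 + p(-11)*X = 89 + (√2*√(-11))*(1/132) = 89 + (√2*(I*√11))*(1/132) = 89 + (I*√22)*(1/132) = 89 + I*√22/132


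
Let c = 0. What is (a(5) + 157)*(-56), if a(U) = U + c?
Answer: -9072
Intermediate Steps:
a(U) = U (a(U) = U + 0 = U)
(a(5) + 157)*(-56) = (5 + 157)*(-56) = 162*(-56) = -9072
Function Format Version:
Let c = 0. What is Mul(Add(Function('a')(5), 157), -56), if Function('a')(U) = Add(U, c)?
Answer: -9072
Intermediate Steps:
Function('a')(U) = U (Function('a')(U) = Add(U, 0) = U)
Mul(Add(Function('a')(5), 157), -56) = Mul(Add(5, 157), -56) = Mul(162, -56) = -9072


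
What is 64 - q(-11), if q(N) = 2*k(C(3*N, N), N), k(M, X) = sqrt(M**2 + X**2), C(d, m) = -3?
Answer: 64 - 2*sqrt(130) ≈ 41.196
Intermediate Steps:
q(N) = 2*sqrt(9 + N**2) (q(N) = 2*sqrt((-3)**2 + N**2) = 2*sqrt(9 + N**2))
64 - q(-11) = 64 - 2*sqrt(9 + (-11)**2) = 64 - 2*sqrt(9 + 121) = 64 - 2*sqrt(130)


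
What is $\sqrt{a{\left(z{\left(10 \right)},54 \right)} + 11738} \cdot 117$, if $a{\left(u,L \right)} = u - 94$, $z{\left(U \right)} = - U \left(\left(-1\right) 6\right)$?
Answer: $234 \sqrt{2926} \approx 12658.0$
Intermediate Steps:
$z{\left(U \right)} = 6 U$ ($z{\left(U \right)} = - U \left(-6\right) = 6 U$)
$a{\left(u,L \right)} = -94 + u$
$\sqrt{a{\left(z{\left(10 \right)},54 \right)} + 11738} \cdot 117 = \sqrt{\left(-94 + 6 \cdot 10\right) + 11738} \cdot 117 = \sqrt{\left(-94 + 60\right) + 11738} \cdot 117 = \sqrt{-34 + 11738} \cdot 117 = \sqrt{11704} \cdot 117 = 2 \sqrt{2926} \cdot 117 = 234 \sqrt{2926}$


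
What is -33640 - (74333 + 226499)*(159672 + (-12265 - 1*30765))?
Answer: -35089679784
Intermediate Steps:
-33640 - (74333 + 226499)*(159672 + (-12265 - 1*30765)) = -33640 - 300832*(159672 + (-12265 - 30765)) = -33640 - 300832*(159672 - 43030) = -33640 - 300832*116642 = -33640 - 1*35089646144 = -33640 - 35089646144 = -35089679784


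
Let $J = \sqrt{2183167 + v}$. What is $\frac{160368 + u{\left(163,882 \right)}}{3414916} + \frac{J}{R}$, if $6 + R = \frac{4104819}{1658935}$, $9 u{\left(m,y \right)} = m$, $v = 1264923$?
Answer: $\frac{1443475}{30734244} - \frac{1658935 \sqrt{3448090}}{5848791} \approx -526.64$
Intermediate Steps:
$u{\left(m,y \right)} = \frac{m}{9}$
$R = - \frac{5848791}{1658935}$ ($R = -6 + \frac{4104819}{1658935} = - \frac{5848791}{1658935} \approx -3.5256$)
$J = \sqrt{3448090}$ ($J = \sqrt{2183167 + 1264923} = \sqrt{3448090} \approx 1856.9$)
$\frac{160368 + u{\left(163,882 \right)}}{3414916} + \frac{J}{R} = \frac{160368 + \frac{1}{9} \cdot 163}{3414916} + \frac{\sqrt{3448090}}{- \frac{5848791}{1658935}} = \left(160368 + \frac{163}{9}\right) \frac{1}{3414916} + \sqrt{3448090} \left(- \frac{1658935}{5848791}\right) = \frac{1443475}{9} \cdot \frac{1}{3414916} - \frac{1658935 \sqrt{3448090}}{5848791} = \frac{1443475}{30734244} - \frac{1658935 \sqrt{3448090}}{5848791}$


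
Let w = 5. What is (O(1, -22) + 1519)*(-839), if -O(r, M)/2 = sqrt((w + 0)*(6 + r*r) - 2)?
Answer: -1274441 + 1678*sqrt(33) ≈ -1.2648e+6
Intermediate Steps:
O(r, M) = -2*sqrt(28 + 5*r**2) (O(r, M) = -2*sqrt((5 + 0)*(6 + r*r) - 2) = -2*sqrt(5*(6 + r**2) - 2) = -2*sqrt((30 + 5*r**2) - 2) = -2*sqrt(28 + 5*r**2))
(O(1, -22) + 1519)*(-839) = (-2*sqrt(28 + 5*1**2) + 1519)*(-839) = (-2*sqrt(28 + 5*1) + 1519)*(-839) = (-2*sqrt(28 + 5) + 1519)*(-839) = (-2*sqrt(33) + 1519)*(-839) = (1519 - 2*sqrt(33))*(-839) = -1274441 + 1678*sqrt(33)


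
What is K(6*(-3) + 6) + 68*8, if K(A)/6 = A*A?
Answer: 1408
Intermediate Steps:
K(A) = 6*A² (K(A) = 6*(A*A) = 6*A²)
K(6*(-3) + 6) + 68*8 = 6*(6*(-3) + 6)² + 68*8 = 6*(-18 + 6)² + 544 = 6*(-12)² + 544 = 6*144 + 544 = 864 + 544 = 1408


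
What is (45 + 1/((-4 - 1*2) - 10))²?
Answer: 516961/256 ≈ 2019.4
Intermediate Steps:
(45 + 1/((-4 - 1*2) - 10))² = (45 + 1/((-4 - 2) - 10))² = (45 + 1/(-6 - 10))² = (45 + 1/(-16))² = (45 - 1/16)² = (719/16)² = 516961/256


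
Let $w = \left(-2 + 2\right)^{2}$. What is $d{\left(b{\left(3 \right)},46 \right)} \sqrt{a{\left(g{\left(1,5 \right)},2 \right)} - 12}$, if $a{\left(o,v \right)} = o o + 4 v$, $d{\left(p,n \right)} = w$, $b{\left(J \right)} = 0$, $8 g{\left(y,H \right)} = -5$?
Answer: $0$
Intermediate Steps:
$g{\left(y,H \right)} = - \frac{5}{8}$ ($g{\left(y,H \right)} = \frac{1}{8} \left(-5\right) = - \frac{5}{8}$)
$w = 0$ ($w = 0^{2} = 0$)
$d{\left(p,n \right)} = 0$
$a{\left(o,v \right)} = o^{2} + 4 v$
$d{\left(b{\left(3 \right)},46 \right)} \sqrt{a{\left(g{\left(1,5 \right)},2 \right)} - 12} = 0 \sqrt{\left(\left(- \frac{5}{8}\right)^{2} + 4 \cdot 2\right) - 12} = 0 \sqrt{\left(\frac{25}{64} + 8\right) - 12} = 0 \sqrt{\frac{537}{64} - 12} = 0 \sqrt{- \frac{231}{64}} = 0 \frac{i \sqrt{231}}{8} = 0$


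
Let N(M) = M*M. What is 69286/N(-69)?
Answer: 69286/4761 ≈ 14.553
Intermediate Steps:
N(M) = M²
69286/N(-69) = 69286/((-69)²) = 69286/4761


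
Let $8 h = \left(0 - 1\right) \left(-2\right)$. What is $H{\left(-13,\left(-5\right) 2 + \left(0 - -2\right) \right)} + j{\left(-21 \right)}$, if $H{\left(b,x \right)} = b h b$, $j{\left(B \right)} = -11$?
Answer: $\frac{125}{4} \approx 31.25$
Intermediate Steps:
$h = \frac{1}{4}$ ($h = \frac{\left(0 - 1\right) \left(-2\right)}{8} = \frac{\left(-1\right) \left(-2\right)}{8} = \frac{1}{8} \cdot 2 = \frac{1}{4} \approx 0.25$)
$H{\left(b,x \right)} = \frac{b^{2}}{4}$ ($H{\left(b,x \right)} = b \frac{1}{4} b = \frac{b}{4} b = \frac{b^{2}}{4}$)
$H{\left(-13,\left(-5\right) 2 + \left(0 - -2\right) \right)} + j{\left(-21 \right)} = \frac{\left(-13\right)^{2}}{4} - 11 = \frac{1}{4} \cdot 169 - 11 = \frac{169}{4} - 11 = \frac{125}{4}$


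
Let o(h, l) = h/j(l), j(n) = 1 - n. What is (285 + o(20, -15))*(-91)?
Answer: -104195/4 ≈ -26049.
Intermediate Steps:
o(h, l) = h/(1 - l)
(285 + o(20, -15))*(-91) = (285 - 1*20/(-1 - 15))*(-91) = (285 - 1*20/(-16))*(-91) = (285 - 1*20*(-1/16))*(-91) = (285 + 5/4)*(-91) = (1145/4)*(-91) = -104195/4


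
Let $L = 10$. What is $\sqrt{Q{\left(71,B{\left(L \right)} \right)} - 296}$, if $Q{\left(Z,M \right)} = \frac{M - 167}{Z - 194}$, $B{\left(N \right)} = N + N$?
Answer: $\frac{3 i \sqrt{55063}}{41} \approx 17.17 i$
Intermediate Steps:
$B{\left(N \right)} = 2 N$
$Q{\left(Z,M \right)} = \frac{-167 + M}{-194 + Z}$
$\sqrt{Q{\left(71,B{\left(L \right)} \right)} - 296} = \sqrt{\frac{-167 + 2 \cdot 10}{-194 + 71} - 296} = \sqrt{\frac{-167 + 20}{-123} - 296} = \sqrt{\left(- \frac{1}{123}\right) \left(-147\right) - 296} = \sqrt{\frac{49}{41} - 296} = \sqrt{- \frac{12087}{41}} = \frac{3 i \sqrt{55063}}{41}$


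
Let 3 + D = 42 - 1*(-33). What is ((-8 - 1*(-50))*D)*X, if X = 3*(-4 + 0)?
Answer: -36288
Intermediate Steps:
X = -12 (X = 3*(-4) = -12)
D = 72 (D = -3 + (42 - 1*(-33)) = -3 + (42 + 33) = -3 + 75 = 72)
((-8 - 1*(-50))*D)*X = ((-8 - 1*(-50))*72)*(-12) = ((-8 + 50)*72)*(-12) = (42*72)*(-12) = 3024*(-12) = -36288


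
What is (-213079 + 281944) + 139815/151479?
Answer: 1159082350/16831 ≈ 68866.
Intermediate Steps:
(-213079 + 281944) + 139815/151479 = 68865 + 139815*(1/151479) = 68865 + 15535/16831 = 1159082350/16831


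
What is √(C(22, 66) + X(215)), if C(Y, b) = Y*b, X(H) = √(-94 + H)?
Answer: √1463 ≈ 38.249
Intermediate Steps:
√(C(22, 66) + X(215)) = √(22*66 + √(-94 + 215)) = √(1452 + √121) = √(1452 + 11) = √1463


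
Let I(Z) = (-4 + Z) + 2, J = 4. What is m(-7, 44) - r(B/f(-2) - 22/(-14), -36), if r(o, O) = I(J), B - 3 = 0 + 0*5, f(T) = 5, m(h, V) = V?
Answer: 42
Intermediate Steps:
B = 3 (B = 3 + (0 + 0*5) = 3 + (0 + 0) = 3 + 0 = 3)
I(Z) = -2 + Z
r(o, O) = 2 (r(o, O) = -2 + 4 = 2)
m(-7, 44) - r(B/f(-2) - 22/(-14), -36) = 44 - 1*2 = 44 - 2 = 42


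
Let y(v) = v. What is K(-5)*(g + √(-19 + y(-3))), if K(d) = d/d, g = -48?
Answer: -48 + I*√22 ≈ -48.0 + 4.6904*I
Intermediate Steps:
K(d) = 1
K(-5)*(g + √(-19 + y(-3))) = 1*(-48 + √(-19 - 3)) = 1*(-48 + √(-22)) = 1*(-48 + I*√22) = -48 + I*√22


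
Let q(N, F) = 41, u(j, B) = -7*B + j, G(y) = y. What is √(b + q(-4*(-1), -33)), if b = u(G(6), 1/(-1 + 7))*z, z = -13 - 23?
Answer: I*√133 ≈ 11.533*I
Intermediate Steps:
u(j, B) = j - 7*B
z = -36
b = -174 (b = (6 - 7/(-1 + 7))*(-36) = (6 - 7/6)*(-36) = (29/6)*(-36) = -174)
√(b + q(-4*(-1), -33)) = √(-174 + 41) = √(-133) = I*√133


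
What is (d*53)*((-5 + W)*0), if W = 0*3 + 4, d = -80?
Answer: 0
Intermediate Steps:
W = 4 (W = 0 + 4 = 4)
(d*53)*((-5 + W)*0) = (-80*53)*((-5 + 4)*0) = -(-4240)*0 = -4240*0 = 0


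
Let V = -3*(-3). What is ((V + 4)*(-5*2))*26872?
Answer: -3493360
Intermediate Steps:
V = 9
((V + 4)*(-5*2))*26872 = ((9 + 4)*(-5*2))*26872 = (13*(-10))*26872 = -130*26872 = -3493360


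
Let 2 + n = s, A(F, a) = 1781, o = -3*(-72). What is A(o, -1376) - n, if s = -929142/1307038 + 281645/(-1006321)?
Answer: 1173241328199063/657649893599 ≈ 1784.0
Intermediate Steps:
o = 216
s = -651567912046/657649893599 (s = -929142*1/1307038 + 281645*(-1/1006321) = -464571/653519 - 281645/1006321 = -651567912046/657649893599 ≈ -0.99075)
n = -1966867699244/657649893599 (n = -2 - 651567912046/657649893599 = -1966867699244/657649893599 ≈ -2.9908)
A(o, -1376) - n = 1781 - 1*(-1966867699244/657649893599) = 1781 + 1966867699244/657649893599 = 1173241328199063/657649893599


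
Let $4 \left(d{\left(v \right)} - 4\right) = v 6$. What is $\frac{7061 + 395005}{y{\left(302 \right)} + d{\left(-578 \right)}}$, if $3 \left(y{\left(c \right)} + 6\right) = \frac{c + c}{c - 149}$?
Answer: $- \frac{184548294}{398267} \approx -463.38$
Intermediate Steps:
$y{\left(c \right)} = -6 + \frac{2 c}{3 \left(-149 + c\right)}$ ($y{\left(c \right)} = -6 + \frac{\left(c + c\right) \frac{1}{c - 149}}{3} = -6 + \frac{2 c \frac{1}{-149 + c}}{3} = -6 + \frac{2 c}{3 \left(-149 + c\right)}$)
$d{\left(v \right)} = 4 + \frac{3 v}{2}$ ($d{\left(v \right)} = 4 + \frac{v 6}{4} = 4 + \frac{6 v}{4} = 4 + \frac{3 v}{2}$)
$\frac{7061 + 395005}{y{\left(302 \right)} + d{\left(-578 \right)}} = \frac{7061 + 395005}{\frac{2 \left(1341 - 2416\right)}{3 \left(-149 + 302\right)} + \left(4 + \frac{3}{2} \left(-578\right)\right)} = \frac{402066}{\frac{2 \left(1341 - 2416\right)}{3 \cdot 153} + \left(4 - 867\right)} = \frac{402066}{\frac{2}{3} \cdot \frac{1}{153} \left(-1075\right) - 863} = \frac{402066}{- \frac{2150}{459} - 863} = \frac{402066}{- \frac{398267}{459}} = 402066 \left(- \frac{459}{398267}\right) = - \frac{184548294}{398267}$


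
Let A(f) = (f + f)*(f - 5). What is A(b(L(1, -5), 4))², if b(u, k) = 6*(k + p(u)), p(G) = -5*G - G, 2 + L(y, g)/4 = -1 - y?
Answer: 509796000000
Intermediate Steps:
L(y, g) = -12 - 4*y (L(y, g) = -8 + 4*(-1 - y) = -8 + (-4 - 4*y) = -12 - 4*y)
p(G) = -6*G
b(u, k) = -36*u + 6*k (b(u, k) = 6*(k - 6*u) = -36*u + 6*k)
A(f) = 2*f*(-5 + f) (A(f) = (2*f)*(-5 + f) = 2*f*(-5 + f))
A(b(L(1, -5), 4))² = (2*(-36*(-12 - 4*1) + 6*4)*(-5 + (-36*(-12 - 4*1) + 6*4)))² = (2*(-36*(-12 - 4) + 24)*(-5 + (-36*(-12 - 4) + 24)))² = (2*(-36*(-16) + 24)*(-5 + (-36*(-16) + 24)))² = (2*(576 + 24)*(-5 + (576 + 24)))² = (2*600*(-5 + 600))² = (2*600*595)² = 714000² = 509796000000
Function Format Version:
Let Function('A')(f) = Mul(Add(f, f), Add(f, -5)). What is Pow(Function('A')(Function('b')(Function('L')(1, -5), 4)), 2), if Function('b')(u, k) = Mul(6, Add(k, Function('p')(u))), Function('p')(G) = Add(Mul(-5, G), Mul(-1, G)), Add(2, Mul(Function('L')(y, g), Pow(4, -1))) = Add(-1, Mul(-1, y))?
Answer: 509796000000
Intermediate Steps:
Function('L')(y, g) = Add(-12, Mul(-4, y)) (Function('L')(y, g) = Add(-8, Mul(4, Add(-1, Mul(-1, y)))) = Add(-8, Add(-4, Mul(-4, y))) = Add(-12, Mul(-4, y)))
Function('p')(G) = Mul(-6, G)
Function('b')(u, k) = Add(Mul(-36, u), Mul(6, k)) (Function('b')(u, k) = Mul(6, Add(k, Mul(-6, u))) = Add(Mul(-36, u), Mul(6, k)))
Function('A')(f) = Mul(2, f, Add(-5, f)) (Function('A')(f) = Mul(Mul(2, f), Add(-5, f)) = Mul(2, f, Add(-5, f)))
Pow(Function('A')(Function('b')(Function('L')(1, -5), 4)), 2) = Pow(Mul(2, Add(Mul(-36, Add(-12, Mul(-4, 1))), Mul(6, 4)), Add(-5, Add(Mul(-36, Add(-12, Mul(-4, 1))), Mul(6, 4)))), 2) = Pow(Mul(2, Add(Mul(-36, Add(-12, -4)), 24), Add(-5, Add(Mul(-36, Add(-12, -4)), 24))), 2) = Pow(Mul(2, Add(Mul(-36, -16), 24), Add(-5, Add(Mul(-36, -16), 24))), 2) = Pow(Mul(2, Add(576, 24), Add(-5, Add(576, 24))), 2) = Pow(Mul(2, 600, Add(-5, 600)), 2) = Pow(Mul(2, 600, 595), 2) = Pow(714000, 2) = 509796000000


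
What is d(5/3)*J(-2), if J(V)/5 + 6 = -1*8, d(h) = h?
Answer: -350/3 ≈ -116.67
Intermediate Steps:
J(V) = -70 (J(V) = -30 + 5*(-1*8) = -30 + 5*(-8) = -30 - 40 = -70)
d(5/3)*J(-2) = (5/3)*(-70) = -350/3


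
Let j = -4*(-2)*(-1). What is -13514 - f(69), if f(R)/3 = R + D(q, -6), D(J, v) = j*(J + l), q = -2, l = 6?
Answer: -13625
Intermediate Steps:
j = -8 (j = 8*(-1) = -8)
D(J, v) = -48 - 8*J (D(J, v) = -8*(J + 6) = -8*(6 + J) = -48 - 8*J)
f(R) = -96 + 3*R (f(R) = 3*(R + (-48 - 8*(-2))) = 3*(R + (-48 + 16)) = 3*(R - 32) = 3*(-32 + R) = -96 + 3*R)
-13514 - f(69) = -13514 - (-96 + 3*69) = -13514 - (-96 + 207) = -13514 - 1*111 = -13514 - 111 = -13625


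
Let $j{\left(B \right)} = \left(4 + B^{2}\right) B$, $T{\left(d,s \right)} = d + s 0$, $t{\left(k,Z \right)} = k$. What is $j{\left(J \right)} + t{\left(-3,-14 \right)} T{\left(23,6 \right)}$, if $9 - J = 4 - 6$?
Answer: $1306$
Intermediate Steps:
$J = 11$ ($J = 9 - \left(4 - 6\right) = 9 - -2 = 9 + 2 = 11$)
$T{\left(d,s \right)} = d$ ($T{\left(d,s \right)} = d + 0 = d$)
$j{\left(B \right)} = B \left(4 + B^{2}\right)$
$j{\left(J \right)} + t{\left(-3,-14 \right)} T{\left(23,6 \right)} = 11 \left(4 + 11^{2}\right) - 69 = 11 \left(4 + 121\right) - 69 = 11 \cdot 125 - 69 = 1375 - 69 = 1306$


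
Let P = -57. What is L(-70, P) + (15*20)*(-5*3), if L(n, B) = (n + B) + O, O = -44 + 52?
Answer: -4619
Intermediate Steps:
O = 8
L(n, B) = 8 + B + n (L(n, B) = (n + B) + 8 = (B + n) + 8 = 8 + B + n)
L(-70, P) + (15*20)*(-5*3) = (8 - 57 - 70) + (15*20)*(-5*3) = -119 + 300*(-15) = -119 - 4500 = -4619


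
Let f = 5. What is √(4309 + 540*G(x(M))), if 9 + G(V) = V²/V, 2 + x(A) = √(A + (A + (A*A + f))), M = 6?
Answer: √(-1631 + 540*√53) ≈ 47.961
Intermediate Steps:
x(A) = -2 + √(5 + A² + 2*A) (x(A) = -2 + √(A + (A + (A*A + 5))) = -2 + √(A + (A + (A² + 5))) = -2 + √(A + (A + (5 + A²))) = -2 + √(A + (5 + A + A²)) = -2 + √(5 + A² + 2*A))
G(V) = -9 + V (G(V) = -9 + V²/V = -9 + V)
√(4309 + 540*G(x(M))) = √(4309 + 540*(-9 + (-2 + √(5 + 6² + 2*6)))) = √(4309 + 540*(-9 + (-2 + √(5 + 36 + 12)))) = √(4309 + 540*(-9 + (-2 + √53))) = √(4309 + 540*(-11 + √53)) = √(4309 + (-5940 + 540*√53)) = √(-1631 + 540*√53)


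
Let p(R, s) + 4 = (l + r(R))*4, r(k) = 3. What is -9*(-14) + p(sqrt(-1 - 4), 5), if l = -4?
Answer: 118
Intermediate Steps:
p(R, s) = -8 (p(R, s) = -4 + (-4 + 3)*4 = -4 - 1*4 = -4 - 4 = -8)
-9*(-14) + p(sqrt(-1 - 4), 5) = -9*(-14) - 8 = 126 - 8 = 118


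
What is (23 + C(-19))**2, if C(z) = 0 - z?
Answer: 1764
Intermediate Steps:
C(z) = -z
(23 + C(-19))**2 = (23 - 1*(-19))**2 = (23 + 19)**2 = 42**2 = 1764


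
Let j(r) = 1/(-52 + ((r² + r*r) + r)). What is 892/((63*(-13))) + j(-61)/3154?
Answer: -981865393/901510974 ≈ -1.0891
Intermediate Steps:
j(r) = 1/(-52 + r + 2*r²) (j(r) = 1/(-52 + ((r² + r²) + r)) = 1/(-52 + (2*r² + r)) = 1/(-52 + (r + 2*r²)) = 1/(-52 + r + 2*r²))
892/((63*(-13))) + j(-61)/3154 = 892/((63*(-13))) + 1/(-52 - 61 + 2*(-61)²*3154) = 892/(-819) + (1/3154)/(-52 - 61 + 2*3721) = 892*(-1/819) + (1/3154)/(-52 - 61 + 7442) = -892/819 + (1/3154)/7329 = -892/819 + (1/7329)*(1/3154) = -892/819 + 1/23115666 = -981865393/901510974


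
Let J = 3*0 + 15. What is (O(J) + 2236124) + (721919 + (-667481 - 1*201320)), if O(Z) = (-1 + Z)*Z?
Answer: 2089452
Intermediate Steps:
J = 15 (J = 0 + 15 = 15)
O(Z) = Z*(-1 + Z)
(O(J) + 2236124) + (721919 + (-667481 - 1*201320)) = (15*(-1 + 15) + 2236124) + (721919 + (-667481 - 1*201320)) = (15*14 + 2236124) + (721919 + (-667481 - 201320)) = (210 + 2236124) + (721919 - 868801) = 2236334 - 146882 = 2089452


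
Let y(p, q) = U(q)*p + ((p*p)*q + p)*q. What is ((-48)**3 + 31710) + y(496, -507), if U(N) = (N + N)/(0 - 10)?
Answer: 316189433622/5 ≈ 6.3238e+10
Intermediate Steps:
U(N) = -N/5 (U(N) = (2*N)/(-10) = (2*N)*(-1/10) = -N/5)
y(p, q) = q*(p + q*p**2) - p*q/5 (y(p, q) = (-q/5)*p + ((p*p)*q + p)*q = -p*q/5 + (p**2*q + p)*q = -p*q/5 + (q*p**2 + p)*q = -p*q/5 + (p + q*p**2)*q = -p*q/5 + q*(p + q*p**2) = q*(p + q*p**2) - p*q/5)
((-48)**3 + 31710) + y(496, -507) = ((-48)**3 + 31710) + (1/5)*496*(-507)*(4 + 5*496*(-507)) = (-110592 + 31710) + (1/5)*496*(-507)*(4 - 1257360) = -78882 + (1/5)*496*(-507)*(-1257356) = -78882 + 316189828032/5 = 316189433622/5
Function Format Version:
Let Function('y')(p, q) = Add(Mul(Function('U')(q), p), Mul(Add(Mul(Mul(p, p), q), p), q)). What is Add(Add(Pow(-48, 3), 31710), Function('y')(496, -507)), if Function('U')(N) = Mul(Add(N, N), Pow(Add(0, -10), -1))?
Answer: Rational(316189433622, 5) ≈ 6.3238e+10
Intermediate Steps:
Function('U')(N) = Mul(Rational(-1, 5), N) (Function('U')(N) = Mul(Mul(2, N), Pow(-10, -1)) = Mul(Mul(2, N), Rational(-1, 10)) = Mul(Rational(-1, 5), N))
Function('y')(p, q) = Add(Mul(q, Add(p, Mul(q, Pow(p, 2)))), Mul(Rational(-1, 5), p, q)) (Function('y')(p, q) = Add(Mul(Mul(Rational(-1, 5), q), p), Mul(Add(Mul(Mul(p, p), q), p), q)) = Add(Mul(Rational(-1, 5), p, q), Mul(Add(Mul(Pow(p, 2), q), p), q)) = Add(Mul(Rational(-1, 5), p, q), Mul(Add(Mul(q, Pow(p, 2)), p), q)) = Add(Mul(Rational(-1, 5), p, q), Mul(Add(p, Mul(q, Pow(p, 2))), q)) = Add(Mul(Rational(-1, 5), p, q), Mul(q, Add(p, Mul(q, Pow(p, 2))))) = Add(Mul(q, Add(p, Mul(q, Pow(p, 2)))), Mul(Rational(-1, 5), p, q)))
Add(Add(Pow(-48, 3), 31710), Function('y')(496, -507)) = Add(Add(Pow(-48, 3), 31710), Mul(Rational(1, 5), 496, -507, Add(4, Mul(5, 496, -507)))) = Add(Add(-110592, 31710), Mul(Rational(1, 5), 496, -507, Add(4, -1257360))) = Add(-78882, Mul(Rational(1, 5), 496, -507, -1257356)) = Add(-78882, Rational(316189828032, 5)) = Rational(316189433622, 5)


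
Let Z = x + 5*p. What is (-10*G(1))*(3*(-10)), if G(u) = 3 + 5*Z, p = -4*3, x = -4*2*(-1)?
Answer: -77100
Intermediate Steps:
x = 8 (x = -8*(-1) = 8)
p = -12
Z = -52 (Z = 8 + 5*(-12) = 8 - 60 = -52)
G(u) = -257 (G(u) = 3 + 5*(-52) = 3 - 260 = -257)
(-10*G(1))*(3*(-10)) = (-10*(-257))*(3*(-10)) = 2570*(-30) = -77100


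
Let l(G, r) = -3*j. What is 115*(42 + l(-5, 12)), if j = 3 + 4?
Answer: 2415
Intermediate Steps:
j = 7
l(G, r) = -21 (l(G, r) = -3*7 = -21)
115*(42 + l(-5, 12)) = 115*(42 - 21) = 115*21 = 2415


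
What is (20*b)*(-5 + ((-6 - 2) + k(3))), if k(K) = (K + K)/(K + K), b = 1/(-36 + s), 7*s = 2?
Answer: 168/25 ≈ 6.7200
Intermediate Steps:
s = 2/7 (s = (⅐)*2 = 2/7 ≈ 0.28571)
b = -7/250 (b = 1/(-36 + 2/7) = 1/(-250/7) = -7/250 ≈ -0.028000)
k(K) = 1 (k(K) = (2*K)/((2*K)) = (2*K)*(1/(2*K)) = 1)
(20*b)*(-5 + ((-6 - 2) + k(3))) = (20*(-7/250))*(-5 + ((-6 - 2) + 1)) = -14*(-5 + (-8 + 1))/25 = -14*(-5 - 7)/25 = -14/25*(-12) = 168/25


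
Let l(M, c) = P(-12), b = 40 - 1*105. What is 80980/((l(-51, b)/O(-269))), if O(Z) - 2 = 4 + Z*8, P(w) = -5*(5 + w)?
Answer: -34756616/7 ≈ -4.9652e+6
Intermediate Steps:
P(w) = -25 - 5*w
b = -65 (b = 40 - 105 = -65)
O(Z) = 6 + 8*Z (O(Z) = 2 + (4 + Z*8) = 2 + (4 + 8*Z) = 6 + 8*Z)
l(M, c) = 35 (l(M, c) = -25 - 5*(-12) = -25 + 60 = 35)
80980/((l(-51, b)/O(-269))) = 80980/((35/(6 + 8*(-269)))) = 80980/((35/(6 - 2152))) = 80980/((35/(-2146))) = 80980/((35*(-1/2146))) = 80980/(-35/2146) = 80980*(-2146/35) = -34756616/7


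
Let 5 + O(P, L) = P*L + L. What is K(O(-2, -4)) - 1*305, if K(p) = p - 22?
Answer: -328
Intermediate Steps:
O(P, L) = -5 + L + L*P (O(P, L) = -5 + (P*L + L) = -5 + (L*P + L) = -5 + (L + L*P) = -5 + L + L*P)
K(p) = -22 + p
K(O(-2, -4)) - 1*305 = (-22 + (-5 - 4 - 4*(-2))) - 1*305 = (-22 + (-5 - 4 + 8)) - 305 = (-22 - 1) - 305 = -23 - 305 = -328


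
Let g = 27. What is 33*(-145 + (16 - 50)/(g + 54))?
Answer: -129569/27 ≈ -4798.9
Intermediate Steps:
33*(-145 + (16 - 50)/(g + 54)) = 33*(-145 + (16 - 50)/(27 + 54)) = 33*(-145 - 34/81) = 33*(-11779/81) = -129569/27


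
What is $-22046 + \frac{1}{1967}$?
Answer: $- \frac{43364481}{1967} \approx -22046.0$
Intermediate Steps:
$-22046 + \frac{1}{1967} = - \frac{43364481}{1967}$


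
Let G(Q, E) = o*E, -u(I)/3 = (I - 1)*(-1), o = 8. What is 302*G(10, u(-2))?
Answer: -21744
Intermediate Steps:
u(I) = -3 + 3*I (u(I) = -3*(I - 1)*(-1) = -3*(-1 + I)*(-1) = -3*(1 - I) = -3 + 3*I)
G(Q, E) = 8*E
302*G(10, u(-2)) = 302*(8*(-3 + 3*(-2))) = 302*(8*(-3 - 6)) = 302*(8*(-9)) = 302*(-72) = -21744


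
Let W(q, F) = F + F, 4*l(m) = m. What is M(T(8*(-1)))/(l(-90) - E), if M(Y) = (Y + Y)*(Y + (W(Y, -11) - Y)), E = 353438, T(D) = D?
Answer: -704/706921 ≈ -0.00099587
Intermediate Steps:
l(m) = m/4
W(q, F) = 2*F
M(Y) = -44*Y (M(Y) = (Y + Y)*(Y + (2*(-11) - Y)) = (2*Y)*(Y + (-22 - Y)) = (2*Y)*(-22) = -44*Y)
M(T(8*(-1)))/(l(-90) - E) = (-352*(-1))/((1/4)*(-90) - 1*353438) = (-44*(-8))/(-45/2 - 353438) = 352/(-706921/2) = 352*(-2/706921) = -704/706921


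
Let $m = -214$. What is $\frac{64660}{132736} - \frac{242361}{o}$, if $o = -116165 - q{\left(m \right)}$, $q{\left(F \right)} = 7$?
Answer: $\frac{645357}{250784} \approx 2.5734$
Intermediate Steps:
$o = -116172$ ($o = -116165 - 7 = -116172$)
$\frac{64660}{132736} - \frac{242361}{o} = \frac{64660}{132736} - \frac{242361}{-116172} = 64660 \cdot \frac{1}{132736} - - \frac{3847}{1844} = \frac{265}{544} + \frac{3847}{1844} = \frac{645357}{250784}$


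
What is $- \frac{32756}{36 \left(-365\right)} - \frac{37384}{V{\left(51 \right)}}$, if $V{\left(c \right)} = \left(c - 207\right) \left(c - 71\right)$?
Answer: $- \frac{810473}{85410} \approx -9.4892$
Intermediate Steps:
$V{\left(c \right)} = \left(-207 + c\right) \left(-71 + c\right)$
$- \frac{32756}{36 \left(-365\right)} - \frac{37384}{V{\left(51 \right)}} = - \frac{32756}{36 \left(-365\right)} - \frac{37384}{14697 + 51^{2} - 14178} = - \frac{32756}{-13140} - \frac{37384}{14697 + 2601 - 14178} = \left(-32756\right) \left(- \frac{1}{13140}\right) - \frac{37384}{3120} = \frac{8189}{3285} - \frac{4673}{390} = - \frac{810473}{85410}$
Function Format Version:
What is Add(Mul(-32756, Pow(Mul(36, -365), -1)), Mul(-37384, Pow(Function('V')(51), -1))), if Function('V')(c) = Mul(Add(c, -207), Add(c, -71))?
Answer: Rational(-810473, 85410) ≈ -9.4892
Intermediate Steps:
Function('V')(c) = Mul(Add(-207, c), Add(-71, c))
Add(Mul(-32756, Pow(Mul(36, -365), -1)), Mul(-37384, Pow(Function('V')(51), -1))) = Add(Mul(-32756, Pow(Mul(36, -365), -1)), Mul(-37384, Pow(Add(14697, Pow(51, 2), Mul(-278, 51)), -1))) = Add(Mul(-32756, Pow(-13140, -1)), Mul(-37384, Pow(Add(14697, 2601, -14178), -1))) = Add(Mul(-32756, Rational(-1, 13140)), Mul(-37384, Pow(3120, -1))) = Add(Rational(8189, 3285), Mul(-37384, Rational(1, 3120))) = Add(Rational(8189, 3285), Rational(-4673, 390)) = Rational(-810473, 85410)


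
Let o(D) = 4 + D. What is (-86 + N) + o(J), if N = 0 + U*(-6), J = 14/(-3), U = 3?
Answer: -314/3 ≈ -104.67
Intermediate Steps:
J = -14/3 (J = 14*(-⅓) = -14/3 ≈ -4.6667)
N = -18 (N = 0 + 3*(-6) = 0 - 18 = -18)
(-86 + N) + o(J) = (-86 - 18) + (4 - 14/3) = -104 - ⅔ = -314/3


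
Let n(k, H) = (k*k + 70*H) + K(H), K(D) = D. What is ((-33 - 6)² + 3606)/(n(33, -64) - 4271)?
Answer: -5127/7726 ≈ -0.66360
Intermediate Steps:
n(k, H) = k² + 71*H (n(k, H) = (k*k + 70*H) + H = (k² + 70*H) + H = k² + 71*H)
((-33 - 6)² + 3606)/(n(33, -64) - 4271) = ((-33 - 6)² + 3606)/((33² + 71*(-64)) - 4271) = ((-39)² + 3606)/((1089 - 4544) - 4271) = (1521 + 3606)/(-3455 - 4271) = 5127/(-7726) = 5127*(-1/7726) = -5127/7726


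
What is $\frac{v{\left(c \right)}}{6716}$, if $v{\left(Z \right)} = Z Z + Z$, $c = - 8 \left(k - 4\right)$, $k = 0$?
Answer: $\frac{264}{1679} \approx 0.15724$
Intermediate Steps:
$c = 32$ ($c = - 8 \left(0 - 4\right) = \left(-8\right) \left(-4\right) = 32$)
$v{\left(Z \right)} = Z + Z^{2}$ ($v{\left(Z \right)} = Z^{2} + Z = Z + Z^{2}$)
$\frac{v{\left(c \right)}}{6716} = \frac{32 \left(1 + 32\right)}{6716} = 32 \cdot 33 \cdot \frac{1}{6716} = 1056 \cdot \frac{1}{6716} = \frac{264}{1679}$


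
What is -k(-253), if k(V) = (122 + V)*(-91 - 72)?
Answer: -21353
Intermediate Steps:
k(V) = -19886 - 163*V (k(V) = (122 + V)*(-163) = -19886 - 163*V)
-k(-253) = -(-19886 - 163*(-253)) = -(-19886 + 41239) = -1*21353 = -21353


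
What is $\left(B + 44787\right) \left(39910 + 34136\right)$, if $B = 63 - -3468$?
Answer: $3577754628$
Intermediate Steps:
$B = 3531$ ($B = 63 + 3468 = 3531$)
$\left(B + 44787\right) \left(39910 + 34136\right) = \left(3531 + 44787\right) \left(39910 + 34136\right) = 48318 \cdot 74046 = 3577754628$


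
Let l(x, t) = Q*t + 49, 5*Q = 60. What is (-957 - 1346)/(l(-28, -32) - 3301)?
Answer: 2303/3636 ≈ 0.63339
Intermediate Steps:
Q = 12 (Q = (1/5)*60 = 12)
l(x, t) = 49 + 12*t (l(x, t) = 12*t + 49 = 49 + 12*t)
(-957 - 1346)/(l(-28, -32) - 3301) = (-957 - 1346)/((49 + 12*(-32)) - 3301) = -2303/((49 - 384) - 3301) = -2303/(-335 - 3301) = -2303/(-3636) = -2303*(-1/3636) = 2303/3636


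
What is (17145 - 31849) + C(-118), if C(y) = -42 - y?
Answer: -14628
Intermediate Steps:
(17145 - 31849) + C(-118) = (17145 - 31849) + (-42 - 1*(-118)) = -14704 + (-42 + 118) = -14704 + 76 = -14628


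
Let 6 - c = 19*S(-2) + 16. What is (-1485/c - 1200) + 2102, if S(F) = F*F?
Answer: 79057/86 ≈ 919.27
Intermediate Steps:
S(F) = F**2
c = -86 (c = 6 - (19*(-2)**2 + 16) = 6 - (19*4 + 16) = 6 - (76 + 16) = 6 - 1*92 = 6 - 92 = -86)
(-1485/c - 1200) + 2102 = (-1485/(-86) - 1200) + 2102 = (-1485*(-1/86) - 1200) + 2102 = (1485/86 - 1200) + 2102 = -101715/86 + 2102 = 79057/86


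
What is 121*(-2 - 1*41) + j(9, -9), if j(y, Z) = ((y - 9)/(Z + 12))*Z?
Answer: -5203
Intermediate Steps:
j(y, Z) = Z*(-9 + y)/(12 + Z) (j(y, Z) = ((-9 + y)/(12 + Z))*Z = Z*(-9 + y)/(12 + Z))
121*(-2 - 1*41) + j(9, -9) = 121*(-2 - 1*41) - 9*(-9 + 9)/(12 - 9) = 121*(-2 - 41) - 9*0/3 = 121*(-43) - 9*⅓*0 = -5203 + 0 = -5203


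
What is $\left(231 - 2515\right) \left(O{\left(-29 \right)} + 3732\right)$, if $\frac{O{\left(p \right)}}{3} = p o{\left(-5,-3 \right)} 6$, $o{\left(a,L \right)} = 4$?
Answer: $-3754896$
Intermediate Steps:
$O{\left(p \right)} = 72 p$ ($O{\left(p \right)} = 3 p 4 \cdot 6 = 3 \cdot 4 p 6 = 3 \cdot 24 p = 72 p$)
$\left(231 - 2515\right) \left(O{\left(-29 \right)} + 3732\right) = \left(231 - 2515\right) \left(72 \left(-29\right) + 3732\right) = - 2284 \left(-2088 + 3732\right) = \left(-2284\right) 1644 = -3754896$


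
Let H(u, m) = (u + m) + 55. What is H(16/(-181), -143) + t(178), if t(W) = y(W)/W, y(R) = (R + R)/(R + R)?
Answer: -2837851/32218 ≈ -88.083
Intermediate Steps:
H(u, m) = 55 + m + u (H(u, m) = (m + u) + 55 = 55 + m + u)
y(R) = 1 (y(R) = (2*R)/((2*R)) = (2*R)*(1/(2*R)) = 1)
t(W) = 1/W
H(16/(-181), -143) + t(178) = (55 - 143 + 16/(-181)) + 1/178 = (55 - 143 + 16*(-1/181)) + 1/178 = (55 - 143 - 16/181) + 1/178 = -15944/181 + 1/178 = -2837851/32218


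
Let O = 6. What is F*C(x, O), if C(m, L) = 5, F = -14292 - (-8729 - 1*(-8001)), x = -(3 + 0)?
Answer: -67820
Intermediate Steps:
x = -3 (x = -1*3 = -3)
F = -13564 (F = -14292 - (-8729 + 8001) = -14292 - 1*(-728) = -14292 + 728 = -13564)
F*C(x, O) = -13564*5 = -67820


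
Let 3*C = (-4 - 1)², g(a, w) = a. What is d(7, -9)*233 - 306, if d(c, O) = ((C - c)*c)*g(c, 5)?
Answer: 44750/3 ≈ 14917.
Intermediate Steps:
C = 25/3 (C = (-4 - 1)²/3 = (⅓)*(-5)² = (⅓)*25 = 25/3 ≈ 8.3333)
d(c, O) = c²*(25/3 - c) (d(c, O) = ((25/3 - c)*c)*c = (c*(25/3 - c))*c = c²*(25/3 - c))
d(7, -9)*233 - 306 = (7²*(25/3 - 1*7))*233 - 306 = (49*(25/3 - 7))*233 - 306 = (49*(4/3))*233 - 306 = (196/3)*233 - 306 = 45668/3 - 306 = 44750/3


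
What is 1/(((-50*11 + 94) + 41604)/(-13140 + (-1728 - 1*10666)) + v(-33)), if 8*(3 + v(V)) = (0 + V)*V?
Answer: 102136/13432263 ≈ 0.0076038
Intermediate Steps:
v(V) = -3 + V²/8 (v(V) = -3 + ((0 + V)*V)/8 = -3 + (V*V)/8 = -3 + V²/8)
1/(((-50*11 + 94) + 41604)/(-13140 + (-1728 - 1*10666)) + v(-33)) = 1/(((-50*11 + 94) + 41604)/(-13140 + (-1728 - 1*10666)) + (-3 + (⅛)*(-33)²)) = 1/(((-550 + 94) + 41604)/(-13140 + (-1728 - 10666)) + (-3 + (⅛)*1089)) = 1/((-456 + 41604)/(-13140 - 12394) + (-3 + 1089/8)) = 1/(41148/(-25534) + 1065/8) = 1/(41148*(-1/25534) + 1065/8) = 1/(-20574/12767 + 1065/8) = 1/(13432263/102136) = 102136/13432263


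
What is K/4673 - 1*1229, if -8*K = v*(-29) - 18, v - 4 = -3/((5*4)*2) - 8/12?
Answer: -5513378821/4486080 ≈ -1229.0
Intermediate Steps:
v = 391/120 (v = 4 + (-3/((5*4)*2) - 8/12) = 4 + (-3/(20*2) - 8*1/12) = 4 + (-3/40 - 2/3) = 4 - 89/120 = 391/120 ≈ 3.2583)
K = 13499/960 (K = -((391/120)*(-29) - 18)/8 = -(-11339/120 - 18)/8 = -1/8*(-13499/120) = 13499/960 ≈ 14.061)
K/4673 - 1*1229 = (13499/960)/4673 - 1*1229 = (13499/960)*(1/4673) - 1229 = 13499/4486080 - 1229 = -5513378821/4486080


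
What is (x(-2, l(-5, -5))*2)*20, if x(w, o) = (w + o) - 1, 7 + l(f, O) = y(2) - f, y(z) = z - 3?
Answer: -240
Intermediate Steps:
y(z) = -3 + z
l(f, O) = -8 - f (l(f, O) = -7 + ((-3 + 2) - f) = -7 + (-1 - f) = -8 - f)
x(w, o) = -1 + o + w (x(w, o) = (o + w) - 1 = -1 + o + w)
(x(-2, l(-5, -5))*2)*20 = ((-1 + (-8 - 1*(-5)) - 2)*2)*20 = ((-1 + (-8 + 5) - 2)*2)*20 = ((-1 - 3 - 2)*2)*20 = -6*2*20 = -12*20 = -240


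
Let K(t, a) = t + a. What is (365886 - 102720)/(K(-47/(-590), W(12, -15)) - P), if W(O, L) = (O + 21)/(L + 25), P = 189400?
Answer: -25877990/18624001 ≈ -1.3895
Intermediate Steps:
W(O, L) = (21 + O)/(25 + L)
K(t, a) = a + t
(365886 - 102720)/(K(-47/(-590), W(12, -15)) - P) = (365886 - 102720)/(((21 + 12)/(25 - 15) - 47/(-590)) - 1*189400) = 263166/((33/10 - 47*(-1/590)) - 189400) = 263166/(((1/10)*33 + 47/590) - 189400) = 263166/((33/10 + 47/590) - 189400) = 263166/(997/295 - 189400) = 263166/(-55872003/295) = 263166*(-295/55872003) = -25877990/18624001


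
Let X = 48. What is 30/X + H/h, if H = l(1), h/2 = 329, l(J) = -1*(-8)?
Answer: 1677/2632 ≈ 0.63716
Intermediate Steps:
l(J) = 8
h = 658 (h = 2*329 = 658)
H = 8
30/X + H/h = 30/48 + 8/658 = 30*(1/48) + 8*(1/658) = 5/8 + 4/329 = 1677/2632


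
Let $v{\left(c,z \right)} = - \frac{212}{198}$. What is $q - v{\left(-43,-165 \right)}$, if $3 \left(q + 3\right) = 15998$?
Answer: $\frac{527743}{99} \approx 5330.7$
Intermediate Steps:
$q = \frac{15989}{3}$ ($q = -3 + \frac{1}{3} \cdot 15998 = -3 + \frac{15998}{3} = \frac{15989}{3} \approx 5329.7$)
$v{\left(c,z \right)} = - \frac{106}{99}$ ($v{\left(c,z \right)} = \left(-212\right) \frac{1}{198} = - \frac{106}{99}$)
$q - v{\left(-43,-165 \right)} = \frac{15989}{3} - - \frac{106}{99} = \frac{15989}{3} + \frac{106}{99} = \frac{527743}{99}$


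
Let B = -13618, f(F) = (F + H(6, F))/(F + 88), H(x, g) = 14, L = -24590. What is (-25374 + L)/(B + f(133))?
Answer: 11042044/3009431 ≈ 3.6691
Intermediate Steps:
f(F) = (14 + F)/(88 + F) (f(F) = (F + 14)/(F + 88) = (14 + F)/(88 + F))
(-25374 + L)/(B + f(133)) = (-25374 - 24590)/(-13618 + (14 + 133)/(88 + 133)) = -49964/(-13618 + 147/221) = -49964/(-3009431/221) = -49964*(-221/3009431) = 11042044/3009431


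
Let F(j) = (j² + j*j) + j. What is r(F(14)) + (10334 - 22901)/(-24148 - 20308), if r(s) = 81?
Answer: 3613503/44456 ≈ 81.283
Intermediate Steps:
F(j) = j + 2*j² (F(j) = (j² + j²) + j = 2*j² + j = j + 2*j²)
r(F(14)) + (10334 - 22901)/(-24148 - 20308) = 81 + (10334 - 22901)/(-24148 - 20308) = 81 - 12567/(-44456) = 81 - 12567*(-1/44456) = 81 + 12567/44456 = 3613503/44456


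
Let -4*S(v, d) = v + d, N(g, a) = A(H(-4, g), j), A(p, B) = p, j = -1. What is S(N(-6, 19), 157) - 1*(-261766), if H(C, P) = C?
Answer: 1046911/4 ≈ 2.6173e+5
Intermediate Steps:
N(g, a) = -4
S(v, d) = -d/4 - v/4 (S(v, d) = -(v + d)/4 = -(d + v)/4 = -d/4 - v/4)
S(N(-6, 19), 157) - 1*(-261766) = (-¼*157 - ¼*(-4)) - 1*(-261766) = (-157/4 + 1) + 261766 = -153/4 + 261766 = 1046911/4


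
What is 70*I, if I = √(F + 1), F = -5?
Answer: 140*I ≈ 140.0*I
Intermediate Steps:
I = 2*I (I = √(-5 + 1) = √(-4) = 2*I ≈ 2.0*I)
70*I = 70*(2*I) = 140*I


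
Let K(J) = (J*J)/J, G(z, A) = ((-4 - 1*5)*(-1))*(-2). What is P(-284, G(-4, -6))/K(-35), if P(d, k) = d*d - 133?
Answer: -80523/35 ≈ -2300.7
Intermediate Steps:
G(z, A) = -18 (G(z, A) = ((-4 - 5)*(-1))*(-2) = -9*(-1)*(-2) = 9*(-2) = -18)
P(d, k) = -133 + d² (P(d, k) = d² - 133 = -133 + d²)
K(J) = J (K(J) = J²/J = J)
P(-284, G(-4, -6))/K(-35) = (-133 + (-284)²)/(-35) = (-133 + 80656)*(-1/35) = 80523*(-1/35) = -80523/35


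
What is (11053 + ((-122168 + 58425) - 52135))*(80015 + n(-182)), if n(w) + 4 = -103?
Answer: -8376356100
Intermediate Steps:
n(w) = -107 (n(w) = -4 - 103 = -107)
(11053 + ((-122168 + 58425) - 52135))*(80015 + n(-182)) = (11053 + ((-122168 + 58425) - 52135))*(80015 - 107) = (11053 + (-63743 - 52135))*79908 = (11053 - 115878)*79908 = -104825*79908 = -8376356100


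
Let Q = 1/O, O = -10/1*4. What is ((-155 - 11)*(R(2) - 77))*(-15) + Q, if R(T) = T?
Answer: -7470001/40 ≈ -1.8675e+5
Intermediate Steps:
O = -40 (O = -10*1*4 = -10*4 = -40)
Q = -1/40 (Q = 1/(-40) = -1/40 ≈ -0.025000)
((-155 - 11)*(R(2) - 77))*(-15) + Q = ((-155 - 11)*(2 - 77))*(-15) - 1/40 = -166*(-75)*(-15) - 1/40 = 12450*(-15) - 1/40 = -186750 - 1/40 = -7470001/40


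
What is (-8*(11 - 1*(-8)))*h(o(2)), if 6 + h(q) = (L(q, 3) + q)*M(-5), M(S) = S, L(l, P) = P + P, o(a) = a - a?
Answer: 5472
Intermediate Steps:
o(a) = 0
L(l, P) = 2*P
h(q) = -36 - 5*q (h(q) = -6 + (2*3 + q)*(-5) = -6 + (6 + q)*(-5) = -6 + (-30 - 5*q) = -36 - 5*q)
(-8*(11 - 1*(-8)))*h(o(2)) = (-8*(11 - 1*(-8)))*(-36 - 5*0) = (-8*(11 + 8))*(-36 + 0) = -8*19*(-36) = -152*(-36) = 5472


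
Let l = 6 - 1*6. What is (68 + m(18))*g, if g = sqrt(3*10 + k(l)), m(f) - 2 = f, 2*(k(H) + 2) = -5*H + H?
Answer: 176*sqrt(7) ≈ 465.65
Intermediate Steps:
l = 0 (l = 6 - 6 = 0)
k(H) = -2 - 2*H (k(H) = -2 + (-5*H + H)/2 = -2 + (-4*H)/2 = -2 - 2*H)
m(f) = 2 + f
g = 2*sqrt(7) (g = sqrt(3*10 + (-2 - 2*0)) = sqrt(30 + (-2 + 0)) = sqrt(30 - 2) = sqrt(28) = 2*sqrt(7) ≈ 5.2915)
(68 + m(18))*g = (68 + (2 + 18))*(2*sqrt(7)) = (68 + 20)*(2*sqrt(7)) = 88*(2*sqrt(7)) = 176*sqrt(7)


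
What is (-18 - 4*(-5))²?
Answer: 4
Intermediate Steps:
(-18 - 4*(-5))² = (-18 + 20)² = 2² = 4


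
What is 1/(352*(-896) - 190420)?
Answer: -1/505812 ≈ -1.9770e-6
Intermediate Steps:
1/(352*(-896) - 190420) = 1/(-315392 - 190420) = 1/(-505812) = -1/505812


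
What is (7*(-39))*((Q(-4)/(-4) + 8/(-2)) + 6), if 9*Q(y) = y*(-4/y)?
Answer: -1729/3 ≈ -576.33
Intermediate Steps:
Q(y) = -4/9 (Q(y) = (y*(-4/y))/9 = (1/9)*(-4) = -4/9)
(7*(-39))*((Q(-4)/(-4) + 8/(-2)) + 6) = (7*(-39))*((-4/9/(-4) + 8/(-2)) + 6) = -273*((-4/9*(-1/4) + 8*(-1/2)) + 6) = -273*((1/9 - 4) + 6) = -273*(-35/9 + 6) = -273*19/9 = -1729/3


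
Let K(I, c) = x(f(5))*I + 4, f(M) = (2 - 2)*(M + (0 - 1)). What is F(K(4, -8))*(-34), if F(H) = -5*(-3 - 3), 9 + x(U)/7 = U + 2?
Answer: -1020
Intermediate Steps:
f(M) = 0 (f(M) = 0*(M - 1) = 0*(-1 + M) = 0)
x(U) = -49 + 7*U (x(U) = -63 + 7*(U + 2) = -63 + 7*(2 + U) = -63 + (14 + 7*U) = -49 + 7*U)
K(I, c) = 4 - 49*I (K(I, c) = (-49 + 7*0)*I + 4 = (-49 + 0)*I + 4 = -49*I + 4 = 4 - 49*I)
F(H) = 30 (F(H) = -5*(-6) = 30)
F(K(4, -8))*(-34) = 30*(-34) = -1020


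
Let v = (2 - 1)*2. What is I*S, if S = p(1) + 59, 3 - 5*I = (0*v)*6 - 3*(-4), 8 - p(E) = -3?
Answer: -126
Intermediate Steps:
p(E) = 11 (p(E) = 8 - 1*(-3) = 8 + 3 = 11)
v = 2 (v = 1*2 = 2)
I = -9/5 (I = ⅗ - ((0*2)*6 - 3*(-4))/5 = ⅗ - (0*6 + 12)/5 = ⅗ - (0 + 12)/5 = ⅗ - ⅕*12 = ⅗ - 12/5 = -9/5 ≈ -1.8000)
S = 70 (S = 11 + 59 = 70)
I*S = -9/5*70 = -126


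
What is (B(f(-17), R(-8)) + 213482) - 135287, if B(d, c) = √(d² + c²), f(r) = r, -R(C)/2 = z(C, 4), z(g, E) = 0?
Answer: 78212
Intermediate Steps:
R(C) = 0 (R(C) = -2*0 = 0)
B(d, c) = √(c² + d²)
(B(f(-17), R(-8)) + 213482) - 135287 = (√(0² + (-17)²) + 213482) - 135287 = (√(0 + 289) + 213482) - 135287 = (√289 + 213482) - 135287 = (17 + 213482) - 135287 = 213499 - 135287 = 78212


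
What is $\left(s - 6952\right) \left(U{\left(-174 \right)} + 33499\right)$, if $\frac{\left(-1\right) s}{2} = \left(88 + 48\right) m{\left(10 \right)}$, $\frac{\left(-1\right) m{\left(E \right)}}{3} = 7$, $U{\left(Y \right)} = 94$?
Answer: $-41655320$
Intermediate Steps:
$m{\left(E \right)} = -21$ ($m{\left(E \right)} = \left(-3\right) 7 = -21$)
$s = 5712$ ($s = - 2 \left(88 + 48\right) \left(-21\right) = - 2 \cdot 136 \left(-21\right) = \left(-2\right) \left(-2856\right) = 5712$)
$\left(s - 6952\right) \left(U{\left(-174 \right)} + 33499\right) = \left(5712 - 6952\right) \left(94 + 33499\right) = \left(5712 - 6952\right) 33593 = \left(-1240\right) 33593 = -41655320$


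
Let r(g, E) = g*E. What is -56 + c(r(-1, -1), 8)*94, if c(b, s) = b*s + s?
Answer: 1448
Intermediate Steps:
r(g, E) = E*g
c(b, s) = s + b*s
-56 + c(r(-1, -1), 8)*94 = -56 + (8*(1 - 1*(-1)))*94 = -56 + (8*(1 + 1))*94 = -56 + (8*2)*94 = -56 + 16*94 = -56 + 1504 = 1448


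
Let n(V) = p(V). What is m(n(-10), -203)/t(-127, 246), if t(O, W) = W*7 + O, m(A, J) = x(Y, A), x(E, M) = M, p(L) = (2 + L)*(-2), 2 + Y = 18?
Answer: 16/1595 ≈ 0.010031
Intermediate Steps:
Y = 16 (Y = -2 + 18 = 16)
p(L) = -4 - 2*L
n(V) = -4 - 2*V
m(A, J) = A
t(O, W) = O + 7*W (t(O, W) = 7*W + O = O + 7*W)
m(n(-10), -203)/t(-127, 246) = (-4 - 2*(-10))/(-127 + 7*246) = (-4 + 20)/(-127 + 1722) = 16/1595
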